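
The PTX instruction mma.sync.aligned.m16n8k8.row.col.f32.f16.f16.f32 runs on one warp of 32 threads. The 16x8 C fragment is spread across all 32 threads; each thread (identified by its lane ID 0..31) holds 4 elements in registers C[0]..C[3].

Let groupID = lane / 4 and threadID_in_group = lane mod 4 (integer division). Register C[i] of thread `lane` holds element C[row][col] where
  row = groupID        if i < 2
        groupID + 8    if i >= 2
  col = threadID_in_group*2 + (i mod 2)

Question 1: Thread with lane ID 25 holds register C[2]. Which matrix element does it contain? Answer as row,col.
14,2

lane 25: gr=6 (25/4), th=1 (25%4)
i=2: r=6+8=14, c=1*2+0=2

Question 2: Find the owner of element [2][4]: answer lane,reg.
r=2->g=2,rb=0  c=4->t=2,b0=0
L=2*4+2=10  i=0*2+0=0

10,0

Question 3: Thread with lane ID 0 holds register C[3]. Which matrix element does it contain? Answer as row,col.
8,1

lane 0⇒0/4=0, 0 mod 4=0
i=3  r:0+8⇒8  c:2·0+1⇒1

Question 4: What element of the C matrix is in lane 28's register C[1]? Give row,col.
7,1

lane 28→28/4=7, 28 mod 4=0
i=1  r:7+0→7  c:2·0+1→1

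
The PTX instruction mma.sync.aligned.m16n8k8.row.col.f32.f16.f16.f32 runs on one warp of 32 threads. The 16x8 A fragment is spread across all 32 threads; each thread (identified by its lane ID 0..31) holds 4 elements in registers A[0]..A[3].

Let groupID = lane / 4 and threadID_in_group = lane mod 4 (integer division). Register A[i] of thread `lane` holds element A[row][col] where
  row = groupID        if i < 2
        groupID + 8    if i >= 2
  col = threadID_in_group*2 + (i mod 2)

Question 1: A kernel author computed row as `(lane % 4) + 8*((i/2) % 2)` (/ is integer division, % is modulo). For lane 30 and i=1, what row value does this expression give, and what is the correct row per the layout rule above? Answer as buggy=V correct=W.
`(lane % 4) + 8*((i/2) % 2)`[30,1]→2
L=30→G=30>>2=7, T=30&3=2
[1]→row 7+0=7  col 2·2+1=5
row: 2 vs 7

buggy=2 correct=7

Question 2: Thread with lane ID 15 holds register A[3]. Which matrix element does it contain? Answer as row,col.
lane 15: gid=3 (15/4), tid=3 (15%4)
i=3: r=3+8=11, c=3*2+1=7

11,7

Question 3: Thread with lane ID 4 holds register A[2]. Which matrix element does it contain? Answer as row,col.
9,0

lane 4: gid=1 (4/4), tid=0 (4%4)
i=2: r=1+8=9, c=0*2+0=0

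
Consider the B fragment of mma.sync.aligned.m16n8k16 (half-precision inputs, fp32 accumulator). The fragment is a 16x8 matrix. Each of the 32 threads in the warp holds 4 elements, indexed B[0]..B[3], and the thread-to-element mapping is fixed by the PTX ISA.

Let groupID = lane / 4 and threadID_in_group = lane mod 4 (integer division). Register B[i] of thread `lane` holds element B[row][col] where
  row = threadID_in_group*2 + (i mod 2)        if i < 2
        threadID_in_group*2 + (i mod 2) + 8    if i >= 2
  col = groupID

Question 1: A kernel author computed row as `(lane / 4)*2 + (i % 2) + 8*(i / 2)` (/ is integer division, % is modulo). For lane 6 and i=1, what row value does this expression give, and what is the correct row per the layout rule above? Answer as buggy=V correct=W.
buggy=3 correct=5

`(lane / 4)*2 + (i % 2) + 8*(i / 2)`[6,1]⇒3
lane 6⇒6/4=1, 6 mod 4=2
i=1  r:2·2+1+0⇒5  c:1
row: 3 vs 5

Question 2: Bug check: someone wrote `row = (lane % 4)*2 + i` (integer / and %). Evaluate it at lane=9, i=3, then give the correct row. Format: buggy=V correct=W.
`(lane % 4)*2 + i`[9,3]→5
lane 9→9/4=2, 9 mod 4=1
i=3  r:2·1+1+8→11  c:2
row: 5 vs 11

buggy=5 correct=11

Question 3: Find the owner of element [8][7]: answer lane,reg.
28,2

c=7→G=7  r=8→rhi=1,T=0,p=0
L=7*4+0=28  i=1*2+0=2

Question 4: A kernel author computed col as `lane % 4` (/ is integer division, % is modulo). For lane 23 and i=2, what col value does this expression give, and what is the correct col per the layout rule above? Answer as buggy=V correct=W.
`lane % 4`[23,2]⇒3
23: gr=5,th=3
[2] (3*2+0+8,5) = (14,5)
col: 3 vs 5

buggy=3 correct=5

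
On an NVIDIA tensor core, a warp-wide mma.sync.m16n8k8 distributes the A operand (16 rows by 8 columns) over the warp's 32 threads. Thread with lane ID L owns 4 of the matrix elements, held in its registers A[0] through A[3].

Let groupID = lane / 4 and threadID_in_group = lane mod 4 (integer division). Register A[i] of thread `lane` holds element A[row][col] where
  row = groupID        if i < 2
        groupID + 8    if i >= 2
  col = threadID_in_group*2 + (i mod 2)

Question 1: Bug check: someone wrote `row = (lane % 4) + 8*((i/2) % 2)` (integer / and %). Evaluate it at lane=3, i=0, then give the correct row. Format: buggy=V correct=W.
buggy=3 correct=0

`(lane % 4) + 8*((i/2) % 2)`[3,0]=>3
lane 3: grp=0 (3/4), tig=3 (3%4)
i=0: r=0+0=0, c=3*2+0=6
row: 3 vs 0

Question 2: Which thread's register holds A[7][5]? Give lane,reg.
30,1

r=7⇒gr=7,Rb=0  c=5⇒th=2,odd=1
L=7*4+2=30  i=0*2+1=1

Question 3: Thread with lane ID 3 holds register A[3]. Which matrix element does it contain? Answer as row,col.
L=3->g=3>>2=0, t=3&3=3
[3]->row 0+8=8  col 3·2+1=7

8,7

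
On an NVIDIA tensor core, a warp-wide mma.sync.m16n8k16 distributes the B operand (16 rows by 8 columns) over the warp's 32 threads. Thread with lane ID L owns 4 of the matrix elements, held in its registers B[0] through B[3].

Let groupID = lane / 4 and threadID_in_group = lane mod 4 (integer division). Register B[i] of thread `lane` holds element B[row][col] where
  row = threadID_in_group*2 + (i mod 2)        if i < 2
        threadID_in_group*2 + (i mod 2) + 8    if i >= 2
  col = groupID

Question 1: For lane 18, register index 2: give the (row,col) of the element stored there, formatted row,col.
lane 18→18/4=4, 18 mod 4=2
i=2  r:2·2+0+8→12  c:4

12,4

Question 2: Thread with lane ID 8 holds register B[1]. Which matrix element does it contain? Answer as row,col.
8: gid=2,tid=0
[1] (0*2+1+0,2) = (1,2)

1,2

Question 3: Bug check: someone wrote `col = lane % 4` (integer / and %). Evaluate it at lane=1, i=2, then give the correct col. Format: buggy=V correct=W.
buggy=1 correct=0

`lane % 4`[1,2]=>1
lane 1: grp=0 (1/4), tig=1 (1%4)
i=2: r=1*2+0+8=10, c=grp=0
col: 1 vs 0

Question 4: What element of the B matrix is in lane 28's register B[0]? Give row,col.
28: grp=7,tig=0
[0] (0*2+0+0,7) = (0,7)

0,7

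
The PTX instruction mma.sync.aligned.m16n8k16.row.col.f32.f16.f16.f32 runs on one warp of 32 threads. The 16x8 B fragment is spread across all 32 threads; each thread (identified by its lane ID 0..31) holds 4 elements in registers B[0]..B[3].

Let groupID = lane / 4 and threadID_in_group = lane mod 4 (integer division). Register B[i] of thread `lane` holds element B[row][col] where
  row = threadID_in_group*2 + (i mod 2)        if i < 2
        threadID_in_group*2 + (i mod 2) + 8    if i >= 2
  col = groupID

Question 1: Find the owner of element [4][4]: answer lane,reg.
18,0

c=4→G=4  r=4→rhi=0,T=2,p=0
L=4*4+2=18  i=0*2+0=0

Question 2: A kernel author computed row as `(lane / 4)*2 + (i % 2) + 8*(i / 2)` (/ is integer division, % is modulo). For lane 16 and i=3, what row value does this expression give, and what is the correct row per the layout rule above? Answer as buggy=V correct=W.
buggy=17 correct=9

`(lane / 4)*2 + (i % 2) + 8*(i / 2)`[16,3]->17
lane 16: g=4 (16/4), t=0 (16%4)
i=3: r=0*2+1+8=9, c=g=4
row: 17 vs 9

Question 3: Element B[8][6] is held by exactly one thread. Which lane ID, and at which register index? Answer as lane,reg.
24,2

c: 6->gid=6  r: 8->r8=1,tid=0,i&1=0
L=6*4+0=24  i=1*2+0=2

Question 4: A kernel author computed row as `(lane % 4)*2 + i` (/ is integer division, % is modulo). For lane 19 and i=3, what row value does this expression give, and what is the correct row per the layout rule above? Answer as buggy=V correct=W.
buggy=9 correct=15

`(lane % 4)*2 + i`[19,3]=>9
lane 19: grp=4 (19/4), tig=3 (19%4)
i=3: r=3*2+1+8=15, c=grp=4
row: 9 vs 15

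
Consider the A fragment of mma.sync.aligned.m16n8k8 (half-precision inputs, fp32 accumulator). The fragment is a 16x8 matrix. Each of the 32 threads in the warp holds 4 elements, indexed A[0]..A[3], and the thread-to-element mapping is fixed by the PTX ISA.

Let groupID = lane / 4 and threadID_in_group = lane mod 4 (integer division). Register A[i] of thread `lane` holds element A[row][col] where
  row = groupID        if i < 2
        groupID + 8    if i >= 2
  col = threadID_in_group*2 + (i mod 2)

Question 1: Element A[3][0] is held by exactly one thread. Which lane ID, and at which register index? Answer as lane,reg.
12,0

r: 3->gid=3,r8=0  c: 0->tid=0,i&1=0
L=3*4+0=12  i=0*2+0=0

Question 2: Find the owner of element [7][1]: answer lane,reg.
r:7=>grp=7,rB=0  c:1=>tig=0,lo=1
L=7*4+0=28  i=0*2+1=1

28,1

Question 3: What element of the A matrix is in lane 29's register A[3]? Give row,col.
15,3

lane 29: g=7 (29/4), t=1 (29%4)
i=3: r=7+8=15, c=1*2+1=3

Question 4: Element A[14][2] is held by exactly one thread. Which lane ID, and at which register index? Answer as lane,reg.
r=14⇒gr=6,Rb=1  c=2⇒th=1,odd=0
L=6*4+1=25  i=1*2+0=2

25,2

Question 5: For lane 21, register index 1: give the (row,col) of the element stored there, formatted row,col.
L=21→G=21>>2=5, T=21&3=1
[1]→row 5+0=5  col 1·2+1=3

5,3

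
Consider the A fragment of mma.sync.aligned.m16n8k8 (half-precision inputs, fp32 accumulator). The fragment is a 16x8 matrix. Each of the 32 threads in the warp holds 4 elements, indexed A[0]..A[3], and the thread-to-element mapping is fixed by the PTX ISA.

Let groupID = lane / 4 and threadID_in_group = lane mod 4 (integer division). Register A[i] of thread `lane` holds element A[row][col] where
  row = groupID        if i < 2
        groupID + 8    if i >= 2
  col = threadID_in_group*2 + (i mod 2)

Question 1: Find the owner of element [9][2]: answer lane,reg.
r=9→G=1,rhi=1  c=2→T=1,p=0
L=1*4+1=5  i=1*2+0=2

5,2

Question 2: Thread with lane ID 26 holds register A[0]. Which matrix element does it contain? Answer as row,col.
6,4

lane 26: G=6 (26/4), T=2 (26%4)
i=0: r=6+0=6, c=2*2+0=4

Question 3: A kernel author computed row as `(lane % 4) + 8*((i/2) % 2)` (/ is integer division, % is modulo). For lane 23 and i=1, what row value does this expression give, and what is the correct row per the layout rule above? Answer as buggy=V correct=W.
`(lane % 4) + 8*((i/2) % 2)`[23,1]->3
lane 23: g=5 (23/4), t=3 (23%4)
i=1: r=5+0=5, c=3*2+1=7
row: 3 vs 5

buggy=3 correct=5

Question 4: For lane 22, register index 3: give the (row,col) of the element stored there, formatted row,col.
22: gid=5,tid=2
[3] (5+8,2*2+1) = (13,5)

13,5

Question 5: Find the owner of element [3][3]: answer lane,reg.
r=3→G=3,rhi=0  c=3→T=1,p=1
L=3*4+1=13  i=0*2+1=1

13,1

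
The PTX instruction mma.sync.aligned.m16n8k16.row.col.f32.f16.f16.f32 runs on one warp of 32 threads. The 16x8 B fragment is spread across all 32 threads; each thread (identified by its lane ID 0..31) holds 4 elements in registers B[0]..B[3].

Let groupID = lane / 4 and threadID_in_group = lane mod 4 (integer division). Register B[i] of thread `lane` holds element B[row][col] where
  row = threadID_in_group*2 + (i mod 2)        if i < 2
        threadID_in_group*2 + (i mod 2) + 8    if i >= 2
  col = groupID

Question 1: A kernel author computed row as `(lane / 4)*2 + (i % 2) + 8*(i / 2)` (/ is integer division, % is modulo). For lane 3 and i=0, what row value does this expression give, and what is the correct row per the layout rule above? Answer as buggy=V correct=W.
`(lane / 4)*2 + (i % 2) + 8*(i / 2)`[3,0]->0
3: g=0,t=3
[0] (3*2+0+0,0) = (6,0)
row: 0 vs 6

buggy=0 correct=6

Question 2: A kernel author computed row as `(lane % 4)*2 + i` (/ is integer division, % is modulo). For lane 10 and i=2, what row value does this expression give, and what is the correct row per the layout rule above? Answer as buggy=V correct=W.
`(lane % 4)*2 + i`[10,2]->6
lane 10->10/4=2, 10 mod 4=2
i=2  r:2·2+0+8->12  c:2
row: 6 vs 12

buggy=6 correct=12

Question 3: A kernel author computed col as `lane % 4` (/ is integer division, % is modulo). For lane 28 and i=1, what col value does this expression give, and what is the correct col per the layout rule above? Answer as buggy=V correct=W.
`lane % 4`[28,1]->0
28: gid=7,tid=0
[1] (0*2+1+0,7) = (1,7)
col: 0 vs 7

buggy=0 correct=7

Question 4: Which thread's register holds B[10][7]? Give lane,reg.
29,2

c=7->g=7  r=10->rb=1,t=1,b0=0
L=7*4+1=29  i=1*2+0=2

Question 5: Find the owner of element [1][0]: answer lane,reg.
0,1

c=0⇒gr=0  r=1⇒Rb=0,th=0,odd=1
L=0*4+0=0  i=0*2+1=1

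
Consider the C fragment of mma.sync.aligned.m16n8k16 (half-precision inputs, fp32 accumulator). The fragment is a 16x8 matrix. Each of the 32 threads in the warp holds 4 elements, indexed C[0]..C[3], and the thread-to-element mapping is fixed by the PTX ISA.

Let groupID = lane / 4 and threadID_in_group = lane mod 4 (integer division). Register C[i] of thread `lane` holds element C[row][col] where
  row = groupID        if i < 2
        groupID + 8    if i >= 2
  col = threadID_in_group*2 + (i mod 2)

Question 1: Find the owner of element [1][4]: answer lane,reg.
6,0

r=1⇒gr=1,Rb=0  c=4⇒th=2,odd=0
L=1*4+2=6  i=0*2+0=0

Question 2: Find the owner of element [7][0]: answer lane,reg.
r=7->g=7,rb=0  c=0->t=0,b0=0
L=7*4+0=28  i=0*2+0=0

28,0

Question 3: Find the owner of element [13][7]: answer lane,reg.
r: 13->gid=5,r8=1  c: 7->tid=3,i&1=1
L=5*4+3=23  i=1*2+1=3

23,3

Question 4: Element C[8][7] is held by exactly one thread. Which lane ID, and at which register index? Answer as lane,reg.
3,3

r=8->g=0,rb=1  c=7->t=3,b0=1
L=0*4+3=3  i=1*2+1=3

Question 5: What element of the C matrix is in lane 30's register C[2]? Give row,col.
15,4

lane 30->30/4=7, 30 mod 4=2
i=2  r:7+8->15  c:2·2+0->4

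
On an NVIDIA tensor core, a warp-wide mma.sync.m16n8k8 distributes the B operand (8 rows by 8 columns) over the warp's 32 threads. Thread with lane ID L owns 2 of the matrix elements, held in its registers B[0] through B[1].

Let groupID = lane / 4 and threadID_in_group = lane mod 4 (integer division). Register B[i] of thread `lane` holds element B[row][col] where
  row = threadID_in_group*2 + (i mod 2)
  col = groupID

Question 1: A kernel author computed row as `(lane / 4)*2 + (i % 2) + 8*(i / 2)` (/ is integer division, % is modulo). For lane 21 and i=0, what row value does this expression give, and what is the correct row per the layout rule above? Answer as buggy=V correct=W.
`(lane / 4)*2 + (i % 2) + 8*(i / 2)`[21,0]=>10
L=21=>grp=21>>2=5, tig=21&3=1
[0]=>row 1·2+0=2  col grp=5
row: 10 vs 2

buggy=10 correct=2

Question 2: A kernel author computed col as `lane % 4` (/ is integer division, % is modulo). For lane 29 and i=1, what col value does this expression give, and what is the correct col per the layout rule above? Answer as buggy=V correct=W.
`lane % 4`[29,1]=>1
lane 29=>29/4=7, 29 mod 4=1
i=1  r:2·1+1=>3  c:7
col: 1 vs 7

buggy=1 correct=7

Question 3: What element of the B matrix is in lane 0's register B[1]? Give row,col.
1,0

lane 0: grp=0 (0/4), tig=0 (0%4)
i=1: r=0*2+1=1, c=grp=0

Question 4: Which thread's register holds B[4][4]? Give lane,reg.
18,0

c: 4->gid=4  r: 4->tid=2,i&1=0
L=4*4+2=18  i=0=0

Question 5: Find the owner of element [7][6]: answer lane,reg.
c: 6->gid=6  r: 7->tid=3,i&1=1
L=6*4+3=27  i=1=1

27,1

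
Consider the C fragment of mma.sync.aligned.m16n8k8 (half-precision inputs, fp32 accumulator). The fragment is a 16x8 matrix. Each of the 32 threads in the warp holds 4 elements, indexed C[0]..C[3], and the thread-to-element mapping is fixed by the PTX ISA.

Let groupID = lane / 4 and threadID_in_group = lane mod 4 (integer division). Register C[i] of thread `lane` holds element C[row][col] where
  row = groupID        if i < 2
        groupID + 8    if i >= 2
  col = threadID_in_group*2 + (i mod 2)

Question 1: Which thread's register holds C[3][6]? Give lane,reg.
r=3⇒gr=3,Rb=0  c=6⇒th=3,odd=0
L=3*4+3=15  i=0*2+0=0

15,0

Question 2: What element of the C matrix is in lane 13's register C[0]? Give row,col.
L=13=>grp=13>>2=3, tig=13&3=1
[0]=>row 3+0=3  col 1·2+0=2

3,2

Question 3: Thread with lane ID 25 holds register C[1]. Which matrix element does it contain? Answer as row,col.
25: grp=6,tig=1
[1] (6+0,1*2+1) = (6,3)

6,3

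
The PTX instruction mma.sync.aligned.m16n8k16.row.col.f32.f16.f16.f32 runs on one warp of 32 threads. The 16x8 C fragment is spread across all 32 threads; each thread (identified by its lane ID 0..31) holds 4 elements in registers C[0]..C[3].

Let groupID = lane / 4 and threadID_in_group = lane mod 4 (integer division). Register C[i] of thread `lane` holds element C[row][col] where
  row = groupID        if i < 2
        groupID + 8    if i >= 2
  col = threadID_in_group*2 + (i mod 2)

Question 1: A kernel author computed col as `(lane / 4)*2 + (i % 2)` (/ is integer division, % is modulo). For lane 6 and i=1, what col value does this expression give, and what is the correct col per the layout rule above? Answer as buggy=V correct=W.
`(lane / 4)*2 + (i % 2)`[6,1]→3
lane 6→6/4=1, 6 mod 4=2
i=1  r:1+0→1  c:2·2+1→5
col: 3 vs 5

buggy=3 correct=5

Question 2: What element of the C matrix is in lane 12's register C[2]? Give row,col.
11,0

12: g=3,t=0
[2] (3+8,0*2+0) = (11,0)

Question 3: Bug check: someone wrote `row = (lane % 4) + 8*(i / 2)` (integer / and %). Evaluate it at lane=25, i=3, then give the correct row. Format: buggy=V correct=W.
`(lane % 4) + 8*(i / 2)`[25,3]⇒9
25: gr=6,th=1
[3] (6+8,1*2+1) = (14,3)
row: 9 vs 14

buggy=9 correct=14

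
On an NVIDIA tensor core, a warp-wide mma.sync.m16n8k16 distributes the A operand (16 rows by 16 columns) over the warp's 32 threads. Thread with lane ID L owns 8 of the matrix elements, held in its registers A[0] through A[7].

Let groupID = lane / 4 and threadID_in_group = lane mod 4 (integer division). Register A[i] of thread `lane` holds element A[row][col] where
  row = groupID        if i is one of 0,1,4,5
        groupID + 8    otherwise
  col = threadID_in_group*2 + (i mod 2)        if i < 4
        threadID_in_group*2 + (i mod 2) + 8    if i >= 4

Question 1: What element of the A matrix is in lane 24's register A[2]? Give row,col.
24: gr=6,th=0
[2] (6+8,0*2+0+0) = (14,0)

14,0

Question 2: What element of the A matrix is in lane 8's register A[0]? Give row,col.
8: gr=2,th=0
[0] (2+0,0*2+0+0) = (2,0)

2,0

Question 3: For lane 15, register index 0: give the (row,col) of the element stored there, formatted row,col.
3,6

lane 15→15/4=3, 15 mod 4=3
i=0  r:3+0→3  c:2·3+0+0→6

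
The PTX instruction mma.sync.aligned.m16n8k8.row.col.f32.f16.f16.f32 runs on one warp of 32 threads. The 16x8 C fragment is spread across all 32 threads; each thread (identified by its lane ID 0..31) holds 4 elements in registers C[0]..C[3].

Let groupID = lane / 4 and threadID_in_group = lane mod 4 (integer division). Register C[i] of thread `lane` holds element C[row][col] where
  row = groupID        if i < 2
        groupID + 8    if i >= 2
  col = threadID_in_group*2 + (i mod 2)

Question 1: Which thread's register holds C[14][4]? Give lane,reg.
r=14→G=6,rhi=1  c=4→T=2,p=0
L=6*4+2=26  i=1*2+0=2

26,2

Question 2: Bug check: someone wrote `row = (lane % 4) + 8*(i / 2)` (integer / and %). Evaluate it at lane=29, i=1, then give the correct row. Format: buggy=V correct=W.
`(lane % 4) + 8*(i / 2)`[29,1]->1
L=29->g=29>>2=7, t=29&3=1
[1]->row 7+0=7  col 1·2+1=3
row: 1 vs 7

buggy=1 correct=7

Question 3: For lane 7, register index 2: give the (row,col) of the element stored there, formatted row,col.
lane 7⇒7/4=1, 7 mod 4=3
i=2  r:1+8⇒9  c:2·3+0⇒6

9,6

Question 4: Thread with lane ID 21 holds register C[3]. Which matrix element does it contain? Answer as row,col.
lane 21->21/4=5, 21 mod 4=1
i=3  r:5+8->13  c:2·1+1->3

13,3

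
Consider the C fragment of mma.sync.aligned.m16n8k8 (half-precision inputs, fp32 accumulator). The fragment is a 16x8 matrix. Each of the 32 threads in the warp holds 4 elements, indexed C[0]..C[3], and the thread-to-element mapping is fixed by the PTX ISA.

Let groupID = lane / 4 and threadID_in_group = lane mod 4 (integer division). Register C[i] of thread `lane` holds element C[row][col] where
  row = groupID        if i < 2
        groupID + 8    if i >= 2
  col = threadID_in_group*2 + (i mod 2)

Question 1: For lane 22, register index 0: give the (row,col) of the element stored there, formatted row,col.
5,4

lane 22=>22/4=5, 22 mod 4=2
i=0  r:5+0=>5  c:2·2+0=>4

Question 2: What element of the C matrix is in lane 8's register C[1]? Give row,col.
lane 8->8/4=2, 8 mod 4=0
i=1  r:2+0->2  c:2·0+1->1

2,1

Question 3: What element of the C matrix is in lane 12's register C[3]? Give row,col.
11,1

lane 12=>12/4=3, 12 mod 4=0
i=3  r:3+8=>11  c:2·0+1=>1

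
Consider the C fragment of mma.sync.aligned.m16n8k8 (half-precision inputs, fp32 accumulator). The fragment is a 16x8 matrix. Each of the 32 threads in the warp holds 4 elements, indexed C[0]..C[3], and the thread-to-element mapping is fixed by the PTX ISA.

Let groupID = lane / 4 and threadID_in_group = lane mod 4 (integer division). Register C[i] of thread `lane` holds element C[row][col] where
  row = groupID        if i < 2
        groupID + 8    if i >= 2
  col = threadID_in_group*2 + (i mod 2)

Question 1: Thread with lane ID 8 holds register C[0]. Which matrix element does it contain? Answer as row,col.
2,0

L=8→G=8>>2=2, T=8&3=0
[0]→row 2+0=2  col 0·2+0=0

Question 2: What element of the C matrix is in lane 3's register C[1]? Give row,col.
0,7

lane 3→3/4=0, 3 mod 4=3
i=1  r:0+0→0  c:2·3+1→7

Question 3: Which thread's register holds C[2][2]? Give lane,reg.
9,0

r=2⇒gr=2,Rb=0  c=2⇒th=1,odd=0
L=2*4+1=9  i=0*2+0=0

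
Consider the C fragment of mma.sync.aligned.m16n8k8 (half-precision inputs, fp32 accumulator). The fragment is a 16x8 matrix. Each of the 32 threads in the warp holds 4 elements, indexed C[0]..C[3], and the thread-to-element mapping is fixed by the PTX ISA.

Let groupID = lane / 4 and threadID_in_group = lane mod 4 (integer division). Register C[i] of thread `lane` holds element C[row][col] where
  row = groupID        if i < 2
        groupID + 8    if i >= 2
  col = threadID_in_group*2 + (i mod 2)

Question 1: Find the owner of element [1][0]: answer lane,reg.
r: 1->gid=1,r8=0  c: 0->tid=0,i&1=0
L=1*4+0=4  i=0*2+0=0

4,0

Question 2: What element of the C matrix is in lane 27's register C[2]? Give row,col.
14,6

L=27->g=27>>2=6, t=27&3=3
[2]->row 6+8=14  col 3·2+0=6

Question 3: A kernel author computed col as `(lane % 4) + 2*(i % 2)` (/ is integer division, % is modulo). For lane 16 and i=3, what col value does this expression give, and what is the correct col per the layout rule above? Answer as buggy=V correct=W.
`(lane % 4) + 2*(i % 2)`[16,3]->2
lane 16->16/4=4, 16 mod 4=0
i=3  r:4+8->12  c:2·0+1->1
col: 2 vs 1

buggy=2 correct=1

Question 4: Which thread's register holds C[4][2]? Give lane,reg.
r=4⇒gr=4,Rb=0  c=2⇒th=1,odd=0
L=4*4+1=17  i=0*2+0=0

17,0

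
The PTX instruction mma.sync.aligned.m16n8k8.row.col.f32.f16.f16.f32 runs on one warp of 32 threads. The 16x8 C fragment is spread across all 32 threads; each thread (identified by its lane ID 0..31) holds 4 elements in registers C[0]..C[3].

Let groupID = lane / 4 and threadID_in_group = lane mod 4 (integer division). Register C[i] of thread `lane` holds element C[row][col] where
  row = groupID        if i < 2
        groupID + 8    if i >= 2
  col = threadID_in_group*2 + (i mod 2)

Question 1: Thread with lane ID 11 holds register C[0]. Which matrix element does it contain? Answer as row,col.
lane 11⇒11/4=2, 11 mod 4=3
i=0  r:2+0⇒2  c:2·3+0⇒6

2,6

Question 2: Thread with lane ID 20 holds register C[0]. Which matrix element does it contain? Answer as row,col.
5,0

20: grp=5,tig=0
[0] (5+0,0*2+0) = (5,0)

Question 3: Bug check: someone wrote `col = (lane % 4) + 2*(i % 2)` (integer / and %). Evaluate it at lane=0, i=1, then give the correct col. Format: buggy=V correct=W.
`(lane % 4) + 2*(i % 2)`[0,1]->2
0: g=0,t=0
[1] (0+0,0*2+1) = (0,1)
col: 2 vs 1

buggy=2 correct=1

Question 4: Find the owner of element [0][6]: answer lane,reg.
r=0⇒gr=0,Rb=0  c=6⇒th=3,odd=0
L=0*4+3=3  i=0*2+0=0

3,0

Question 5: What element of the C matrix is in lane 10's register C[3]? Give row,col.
lane 10->10/4=2, 10 mod 4=2
i=3  r:2+8->10  c:2·2+1->5

10,5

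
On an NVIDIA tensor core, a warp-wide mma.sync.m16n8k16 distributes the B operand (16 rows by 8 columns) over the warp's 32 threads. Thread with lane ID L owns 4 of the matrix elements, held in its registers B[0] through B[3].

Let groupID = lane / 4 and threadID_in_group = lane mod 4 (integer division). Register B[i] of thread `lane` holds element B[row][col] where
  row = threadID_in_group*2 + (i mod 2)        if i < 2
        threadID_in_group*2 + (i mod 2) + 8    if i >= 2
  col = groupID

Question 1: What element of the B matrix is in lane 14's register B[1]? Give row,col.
lane 14→14/4=3, 14 mod 4=2
i=1  r:2·2+1+0→5  c:3

5,3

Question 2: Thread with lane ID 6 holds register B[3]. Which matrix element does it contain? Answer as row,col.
lane 6: G=1 (6/4), T=2 (6%4)
i=3: r=2*2+1+8=13, c=G=1

13,1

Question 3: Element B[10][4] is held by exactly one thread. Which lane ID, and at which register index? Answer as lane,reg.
c=4->g=4  r=10->rb=1,t=1,b0=0
L=4*4+1=17  i=1*2+0=2

17,2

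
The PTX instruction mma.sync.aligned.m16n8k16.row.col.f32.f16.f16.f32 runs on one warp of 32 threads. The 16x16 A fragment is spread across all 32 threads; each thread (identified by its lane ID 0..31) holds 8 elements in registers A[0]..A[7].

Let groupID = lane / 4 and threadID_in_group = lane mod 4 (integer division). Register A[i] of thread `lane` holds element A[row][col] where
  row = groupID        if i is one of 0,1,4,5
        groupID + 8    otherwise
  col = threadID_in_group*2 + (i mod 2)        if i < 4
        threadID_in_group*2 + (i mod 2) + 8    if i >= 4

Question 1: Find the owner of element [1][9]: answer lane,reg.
4,5

r=1→G=1,rhi=0  c=9→chi=1,T=0,p=1
L=1*4+0=4  i=1*4+0*2+1=5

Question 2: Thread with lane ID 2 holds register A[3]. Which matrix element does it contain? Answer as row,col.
lane 2: gr=0 (2/4), th=2 (2%4)
i=3: r=0+8=8, c=2*2+1+0=5

8,5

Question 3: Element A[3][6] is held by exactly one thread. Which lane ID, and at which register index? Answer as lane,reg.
r:3=>grp=3,rB=0  c:6=>cB=0,tig=3,lo=0
L=3*4+3=15  i=0*4+0*2+0=0

15,0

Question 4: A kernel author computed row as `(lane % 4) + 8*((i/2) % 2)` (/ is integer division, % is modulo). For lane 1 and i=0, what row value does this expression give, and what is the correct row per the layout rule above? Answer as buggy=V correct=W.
`(lane % 4) + 8*((i/2) % 2)`[1,0]->1
lane 1->1/4=0, 1 mod 4=1
i=0  r:0+0->0  c:2·1+0+0->2
row: 1 vs 0

buggy=1 correct=0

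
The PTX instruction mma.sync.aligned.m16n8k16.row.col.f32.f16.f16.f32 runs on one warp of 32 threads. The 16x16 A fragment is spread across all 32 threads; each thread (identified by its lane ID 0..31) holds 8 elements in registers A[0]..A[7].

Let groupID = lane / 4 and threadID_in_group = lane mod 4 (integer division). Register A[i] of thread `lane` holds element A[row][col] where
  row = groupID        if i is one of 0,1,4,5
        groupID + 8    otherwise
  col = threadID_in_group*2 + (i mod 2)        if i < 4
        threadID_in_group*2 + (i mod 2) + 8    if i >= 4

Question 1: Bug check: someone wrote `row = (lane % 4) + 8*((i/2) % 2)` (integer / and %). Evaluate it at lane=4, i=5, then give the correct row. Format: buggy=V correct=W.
`(lane % 4) + 8*((i/2) % 2)`[4,5]⇒0
lane 4⇒4/4=1, 4 mod 4=0
i=5  r:1+0⇒1  c:2·0+1+8⇒9
row: 0 vs 1

buggy=0 correct=1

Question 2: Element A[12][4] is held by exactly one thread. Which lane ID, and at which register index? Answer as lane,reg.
r=12→G=4,rhi=1  c=4→chi=0,T=2,p=0
L=4*4+2=18  i=0*4+1*2+0=2

18,2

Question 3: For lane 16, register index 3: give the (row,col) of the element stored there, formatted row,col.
lane 16->16/4=4, 16 mod 4=0
i=3  r:4+8->12  c:2·0+1+0->1

12,1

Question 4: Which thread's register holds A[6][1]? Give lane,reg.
r=6->g=6,rb=0  c=1->cb=0,t=0,b0=1
L=6*4+0=24  i=0*4+0*2+1=1

24,1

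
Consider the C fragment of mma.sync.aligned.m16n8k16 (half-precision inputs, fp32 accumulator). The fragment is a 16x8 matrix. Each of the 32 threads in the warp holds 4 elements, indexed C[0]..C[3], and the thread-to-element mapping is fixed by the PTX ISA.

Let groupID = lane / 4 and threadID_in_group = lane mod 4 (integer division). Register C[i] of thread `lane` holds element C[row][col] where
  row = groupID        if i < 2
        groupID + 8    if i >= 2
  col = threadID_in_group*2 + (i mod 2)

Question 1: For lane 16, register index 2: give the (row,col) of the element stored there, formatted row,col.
L=16->g=16>>2=4, t=16&3=0
[2]->row 4+8=12  col 0·2+0=0

12,0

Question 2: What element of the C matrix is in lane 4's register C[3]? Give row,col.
9,1

lane 4->4/4=1, 4 mod 4=0
i=3  r:1+8->9  c:2·0+1->1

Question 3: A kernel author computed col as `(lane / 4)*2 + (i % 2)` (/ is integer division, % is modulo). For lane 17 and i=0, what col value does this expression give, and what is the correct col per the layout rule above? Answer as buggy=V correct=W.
`(lane / 4)*2 + (i % 2)`[17,0]->8
L=17->g=17>>2=4, t=17&3=1
[0]->row 4+0=4  col 1·2+0=2
col: 8 vs 2

buggy=8 correct=2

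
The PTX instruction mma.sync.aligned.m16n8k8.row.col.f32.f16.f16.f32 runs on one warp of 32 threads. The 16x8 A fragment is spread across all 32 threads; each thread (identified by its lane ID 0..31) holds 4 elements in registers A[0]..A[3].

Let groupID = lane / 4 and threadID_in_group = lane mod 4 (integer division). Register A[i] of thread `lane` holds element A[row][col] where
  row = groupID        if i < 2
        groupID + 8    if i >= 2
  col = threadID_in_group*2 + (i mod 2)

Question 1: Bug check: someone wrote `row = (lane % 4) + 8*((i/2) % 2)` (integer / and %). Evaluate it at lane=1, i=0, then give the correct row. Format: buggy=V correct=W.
`(lane % 4) + 8*((i/2) % 2)`[1,0]⇒1
lane 1: gr=0 (1/4), th=1 (1%4)
i=0: r=0+0=0, c=1*2+0=2
row: 1 vs 0

buggy=1 correct=0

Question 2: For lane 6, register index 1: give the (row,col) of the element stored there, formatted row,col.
1,5

L=6⇒gr=6>>2=1, th=6&3=2
[1]⇒row 1+0=1  col 2·2+1=5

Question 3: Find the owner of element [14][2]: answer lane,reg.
25,2

r: 14->gid=6,r8=1  c: 2->tid=1,i&1=0
L=6*4+1=25  i=1*2+0=2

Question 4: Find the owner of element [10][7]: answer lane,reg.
11,3

r=10⇒gr=2,Rb=1  c=7⇒th=3,odd=1
L=2*4+3=11  i=1*2+1=3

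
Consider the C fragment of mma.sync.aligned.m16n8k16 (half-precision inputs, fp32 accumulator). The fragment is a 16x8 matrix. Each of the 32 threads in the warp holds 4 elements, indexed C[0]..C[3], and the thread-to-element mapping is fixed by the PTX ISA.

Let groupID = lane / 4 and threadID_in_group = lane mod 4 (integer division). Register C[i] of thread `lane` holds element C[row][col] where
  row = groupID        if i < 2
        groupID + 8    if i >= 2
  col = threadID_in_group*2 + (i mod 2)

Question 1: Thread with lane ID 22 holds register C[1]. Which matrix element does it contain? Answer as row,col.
5,5

L=22->g=22>>2=5, t=22&3=2
[1]->row 5+0=5  col 2·2+1=5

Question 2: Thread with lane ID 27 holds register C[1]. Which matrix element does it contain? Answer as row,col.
27: g=6,t=3
[1] (6+0,3*2+1) = (6,7)

6,7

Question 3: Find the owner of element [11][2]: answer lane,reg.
13,2

r=11⇒gr=3,Rb=1  c=2⇒th=1,odd=0
L=3*4+1=13  i=1*2+0=2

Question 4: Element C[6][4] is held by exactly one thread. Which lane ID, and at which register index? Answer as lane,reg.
26,0

r=6->g=6,rb=0  c=4->t=2,b0=0
L=6*4+2=26  i=0*2+0=0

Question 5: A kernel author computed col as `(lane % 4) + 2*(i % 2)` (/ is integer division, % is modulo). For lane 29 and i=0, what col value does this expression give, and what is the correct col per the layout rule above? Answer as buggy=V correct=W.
buggy=1 correct=2

`(lane % 4) + 2*(i % 2)`[29,0]→1
29: G=7,T=1
[0] (7+0,1*2+0) = (7,2)
col: 1 vs 2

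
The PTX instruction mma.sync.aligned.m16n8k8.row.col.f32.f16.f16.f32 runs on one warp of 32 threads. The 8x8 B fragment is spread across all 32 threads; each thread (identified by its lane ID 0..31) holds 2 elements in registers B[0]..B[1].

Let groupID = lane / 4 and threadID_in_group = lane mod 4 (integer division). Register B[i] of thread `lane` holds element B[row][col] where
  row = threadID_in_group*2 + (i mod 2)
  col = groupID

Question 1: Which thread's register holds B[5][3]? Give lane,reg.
14,1

c:3=>grp=3  r:5=>tig=2,lo=1
L=3*4+2=14  i=1=1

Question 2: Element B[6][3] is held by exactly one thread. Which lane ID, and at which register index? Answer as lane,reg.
c=3⇒gr=3  r=6⇒th=3,odd=0
L=3*4+3=15  i=0=0

15,0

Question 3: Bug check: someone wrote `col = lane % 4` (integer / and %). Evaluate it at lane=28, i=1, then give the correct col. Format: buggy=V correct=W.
buggy=0 correct=7

`lane % 4`[28,1]⇒0
28: gr=7,th=0
[1] (0*2+1,7) = (1,7)
col: 0 vs 7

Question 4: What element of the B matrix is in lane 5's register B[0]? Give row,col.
2,1

L=5=>grp=5>>2=1, tig=5&3=1
[0]=>row 1·2+0=2  col grp=1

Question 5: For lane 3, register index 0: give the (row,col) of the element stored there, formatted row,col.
6,0

3: grp=0,tig=3
[0] (3*2+0,0) = (6,0)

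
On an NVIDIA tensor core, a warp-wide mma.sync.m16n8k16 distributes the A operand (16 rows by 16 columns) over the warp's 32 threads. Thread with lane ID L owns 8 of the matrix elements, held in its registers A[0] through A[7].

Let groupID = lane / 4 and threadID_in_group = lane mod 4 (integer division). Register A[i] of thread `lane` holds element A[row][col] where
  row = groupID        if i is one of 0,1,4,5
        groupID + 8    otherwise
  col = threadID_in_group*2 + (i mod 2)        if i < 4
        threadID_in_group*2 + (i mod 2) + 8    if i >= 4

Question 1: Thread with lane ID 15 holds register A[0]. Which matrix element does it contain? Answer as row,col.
15: g=3,t=3
[0] (3+0,3*2+0+0) = (3,6)

3,6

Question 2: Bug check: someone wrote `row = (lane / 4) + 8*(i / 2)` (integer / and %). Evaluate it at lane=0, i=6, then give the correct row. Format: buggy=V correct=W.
buggy=24 correct=8

`(lane / 4) + 8*(i / 2)`[0,6]→24
L=0→G=0>>2=0, T=0&3=0
[6]→row 0+8=8  col 0·2+0+8=8
row: 24 vs 8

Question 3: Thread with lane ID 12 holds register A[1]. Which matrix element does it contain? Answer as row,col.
lane 12->12/4=3, 12 mod 4=0
i=1  r:3+0->3  c:2·0+1+0->1

3,1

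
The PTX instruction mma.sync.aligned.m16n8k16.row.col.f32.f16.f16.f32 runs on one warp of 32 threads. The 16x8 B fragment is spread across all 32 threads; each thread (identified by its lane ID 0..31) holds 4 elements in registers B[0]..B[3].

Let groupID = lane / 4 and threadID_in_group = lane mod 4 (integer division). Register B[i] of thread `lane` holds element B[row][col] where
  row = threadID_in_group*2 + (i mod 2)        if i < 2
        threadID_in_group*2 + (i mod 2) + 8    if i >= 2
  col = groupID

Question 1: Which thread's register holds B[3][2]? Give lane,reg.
9,1

c=2⇒gr=2  r=3⇒Rb=0,th=1,odd=1
L=2*4+1=9  i=0*2+1=1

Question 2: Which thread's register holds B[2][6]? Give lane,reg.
25,0

c=6⇒gr=6  r=2⇒Rb=0,th=1,odd=0
L=6*4+1=25  i=0*2+0=0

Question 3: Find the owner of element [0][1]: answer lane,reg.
c: 1->gid=1  r: 0->r8=0,tid=0,i&1=0
L=1*4+0=4  i=0*2+0=0

4,0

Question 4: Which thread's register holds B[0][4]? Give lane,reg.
c=4⇒gr=4  r=0⇒Rb=0,th=0,odd=0
L=4*4+0=16  i=0*2+0=0

16,0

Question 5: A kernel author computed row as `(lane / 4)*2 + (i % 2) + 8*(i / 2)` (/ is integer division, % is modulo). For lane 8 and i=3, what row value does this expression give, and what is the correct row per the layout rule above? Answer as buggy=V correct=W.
buggy=13 correct=9

`(lane / 4)*2 + (i % 2) + 8*(i / 2)`[8,3]->13
8: gid=2,tid=0
[3] (0*2+1+8,2) = (9,2)
row: 13 vs 9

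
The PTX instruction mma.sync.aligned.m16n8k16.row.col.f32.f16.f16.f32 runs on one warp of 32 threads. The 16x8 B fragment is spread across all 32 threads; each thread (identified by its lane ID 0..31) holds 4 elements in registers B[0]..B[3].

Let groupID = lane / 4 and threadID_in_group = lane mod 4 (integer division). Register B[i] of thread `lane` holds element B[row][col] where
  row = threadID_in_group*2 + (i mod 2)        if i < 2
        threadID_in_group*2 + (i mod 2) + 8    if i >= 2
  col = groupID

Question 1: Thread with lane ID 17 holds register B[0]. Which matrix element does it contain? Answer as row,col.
2,4

17: G=4,T=1
[0] (1*2+0+0,4) = (2,4)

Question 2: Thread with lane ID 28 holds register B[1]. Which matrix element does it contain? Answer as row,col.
L=28→G=28>>2=7, T=28&3=0
[1]→row 0·2+1+0=1  col G=7

1,7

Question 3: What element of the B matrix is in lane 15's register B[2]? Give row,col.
14,3

15: G=3,T=3
[2] (3*2+0+8,3) = (14,3)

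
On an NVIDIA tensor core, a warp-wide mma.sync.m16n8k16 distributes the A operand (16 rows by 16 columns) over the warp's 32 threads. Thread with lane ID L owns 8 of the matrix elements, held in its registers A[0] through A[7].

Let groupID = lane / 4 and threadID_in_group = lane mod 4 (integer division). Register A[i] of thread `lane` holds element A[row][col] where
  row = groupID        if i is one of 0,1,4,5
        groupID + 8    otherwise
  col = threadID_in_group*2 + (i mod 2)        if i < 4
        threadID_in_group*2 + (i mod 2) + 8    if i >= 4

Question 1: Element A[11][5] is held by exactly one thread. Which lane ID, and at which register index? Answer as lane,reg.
14,3

r:11=>grp=3,rB=1  c:5=>cB=0,tig=2,lo=1
L=3*4+2=14  i=0*4+1*2+1=3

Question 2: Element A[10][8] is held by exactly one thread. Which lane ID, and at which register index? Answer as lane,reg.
8,6

r=10⇒gr=2,Rb=1  c=8⇒Cb=1,th=0,odd=0
L=2*4+0=8  i=1*4+1*2+0=6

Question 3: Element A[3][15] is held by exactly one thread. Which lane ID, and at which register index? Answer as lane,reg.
15,5

r=3->g=3,rb=0  c=15->cb=1,t=3,b0=1
L=3*4+3=15  i=1*4+0*2+1=5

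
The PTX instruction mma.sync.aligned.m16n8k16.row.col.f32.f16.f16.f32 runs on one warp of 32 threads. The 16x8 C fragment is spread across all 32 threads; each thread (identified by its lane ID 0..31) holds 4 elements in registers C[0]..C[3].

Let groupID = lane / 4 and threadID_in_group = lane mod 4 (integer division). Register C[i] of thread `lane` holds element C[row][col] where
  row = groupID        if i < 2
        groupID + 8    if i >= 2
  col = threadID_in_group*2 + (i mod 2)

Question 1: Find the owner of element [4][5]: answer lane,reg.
18,1

r: 4->gid=4,r8=0  c: 5->tid=2,i&1=1
L=4*4+2=18  i=0*2+1=1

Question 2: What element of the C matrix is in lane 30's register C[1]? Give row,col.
L=30=>grp=30>>2=7, tig=30&3=2
[1]=>row 7+0=7  col 2·2+1=5

7,5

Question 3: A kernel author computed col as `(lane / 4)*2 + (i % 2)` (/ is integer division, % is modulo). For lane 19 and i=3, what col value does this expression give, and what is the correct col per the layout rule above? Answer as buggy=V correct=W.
`(lane / 4)*2 + (i % 2)`[19,3]->9
lane 19: gid=4 (19/4), tid=3 (19%4)
i=3: r=4+8=12, c=3*2+1=7
col: 9 vs 7

buggy=9 correct=7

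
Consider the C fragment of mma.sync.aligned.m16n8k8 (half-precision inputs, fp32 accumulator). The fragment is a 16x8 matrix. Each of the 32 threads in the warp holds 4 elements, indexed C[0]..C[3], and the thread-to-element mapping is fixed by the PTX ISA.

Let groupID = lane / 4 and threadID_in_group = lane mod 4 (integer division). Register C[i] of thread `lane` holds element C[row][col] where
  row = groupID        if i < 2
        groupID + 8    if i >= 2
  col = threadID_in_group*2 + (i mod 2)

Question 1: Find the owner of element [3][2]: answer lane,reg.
13,0

r=3⇒gr=3,Rb=0  c=2⇒th=1,odd=0
L=3*4+1=13  i=0*2+0=0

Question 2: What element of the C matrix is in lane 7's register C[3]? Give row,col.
lane 7->7/4=1, 7 mod 4=3
i=3  r:1+8->9  c:2·3+1->7

9,7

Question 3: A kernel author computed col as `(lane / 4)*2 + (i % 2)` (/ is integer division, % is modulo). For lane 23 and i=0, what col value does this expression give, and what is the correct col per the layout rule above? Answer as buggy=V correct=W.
`(lane / 4)*2 + (i % 2)`[23,0]->10
lane 23: g=5 (23/4), t=3 (23%4)
i=0: r=5+0=5, c=3*2+0=6
col: 10 vs 6

buggy=10 correct=6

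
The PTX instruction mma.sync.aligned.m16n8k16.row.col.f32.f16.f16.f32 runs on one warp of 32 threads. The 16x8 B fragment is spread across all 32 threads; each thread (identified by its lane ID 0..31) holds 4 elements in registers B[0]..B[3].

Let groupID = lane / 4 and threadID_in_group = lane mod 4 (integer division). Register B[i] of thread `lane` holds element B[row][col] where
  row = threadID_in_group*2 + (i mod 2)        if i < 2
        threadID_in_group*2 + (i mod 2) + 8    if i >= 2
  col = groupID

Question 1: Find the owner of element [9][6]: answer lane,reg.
24,3

c: 6->gid=6  r: 9->r8=1,tid=0,i&1=1
L=6*4+0=24  i=1*2+1=3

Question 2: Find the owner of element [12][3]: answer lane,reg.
c: 3->gid=3  r: 12->r8=1,tid=2,i&1=0
L=3*4+2=14  i=1*2+0=2

14,2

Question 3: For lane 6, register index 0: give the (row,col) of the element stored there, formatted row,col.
4,1

6: gr=1,th=2
[0] (2*2+0+0,1) = (4,1)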